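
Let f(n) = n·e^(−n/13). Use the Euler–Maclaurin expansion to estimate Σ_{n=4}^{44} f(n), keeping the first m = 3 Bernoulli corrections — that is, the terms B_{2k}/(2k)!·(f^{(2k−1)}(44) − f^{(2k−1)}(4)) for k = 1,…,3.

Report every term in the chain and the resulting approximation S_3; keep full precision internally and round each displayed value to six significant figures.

The integral term ∫_4^44 x·e^(−x/13) dx = 137.353.
Endpoint term: (f(4) + f(44))/2 = (2.94057 + 1.49119)/2 = 2.21588.
So far: 139.569.
Correction k=1: B_{2}/2! · (f^{(1)}(44) − f^{(1)}(4)) = 1/12 · (-0.0808162 − 0.508944) = -0.0491467.
After k=1: 139.520.
Correction k=2: B_{4}/4! · (f^{(3)}(44) − f^{(3)}(4)) = −1/720 · (-7.71294e-05 − 0.0117114) = 1.63730e-05.
After k=2: 139.520.
Correction k=3: B_{6}/6! · (f^{(5)}(44) − f^{(5)}(4)) = 1/30240 · (1.91683e-06 − 0.000120777) = -3.93056e-09.

S_3 ≈ 139.520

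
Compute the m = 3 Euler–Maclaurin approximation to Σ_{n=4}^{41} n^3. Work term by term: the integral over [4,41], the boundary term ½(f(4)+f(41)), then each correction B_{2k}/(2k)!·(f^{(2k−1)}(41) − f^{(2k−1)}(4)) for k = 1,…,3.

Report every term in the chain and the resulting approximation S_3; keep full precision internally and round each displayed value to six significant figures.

The integral term ∫_4^41 x^3 dx = 706376.
½[f(4) + f(41)] = ½[64.0000 + 68921.0] = 34492.5.
So far: 740869.
Correction k=1: B_{2}/2! · (f^{(1)}(41) − f^{(1)}(4)) = 1/12 · (5043.00 − 48.0000) = 416.250.
Partial sum through k=1: 741285.
Correction k=2: B_{4}/4! · (f^{(3)}(41) − f^{(3)}(4)) = −1/720 · (6.00000 − 6.00000) = 0.00000.
Partial sum through k=2: 741285.
Correction k=3: B_{6}/6! · (f^{(5)}(41) − f^{(5)}(4)) = 1/30240 · (0.00000 − 0.00000) = 0.00000.

S_3 ≈ 741285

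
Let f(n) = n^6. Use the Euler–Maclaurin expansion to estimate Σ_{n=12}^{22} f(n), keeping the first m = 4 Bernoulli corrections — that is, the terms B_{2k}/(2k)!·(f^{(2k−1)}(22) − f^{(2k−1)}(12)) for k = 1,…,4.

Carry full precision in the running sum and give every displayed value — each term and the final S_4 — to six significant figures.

S_4 ≈ 4.11852e+08

Integral: ∫_12^22 x^6 dx = 3.51218e+08.
Boundary: ½(f(12) + f(22)) = ½(2.98598e+06 + 1.13380e+08) = 5.81829e+07.
So far: 4.09401e+08.
Order-1 term: 1/12 · (3.09218e+07 − 1.49299e+06) = 2.45240e+06.
Running total after k=1: 4.11853e+08.
Order-2 term: −1/720 · (1.27776e+06 − 207360) = -1486.67.
Running total after k=2: 4.11852e+08.
Order-3 term: 1/30240 · (15840.0 − 8640.00) = 0.238095.
Running total after k=3: 4.11852e+08.
Order-4 term: −1/1209600 · (0.00000 − 0.00000) = 0.00000.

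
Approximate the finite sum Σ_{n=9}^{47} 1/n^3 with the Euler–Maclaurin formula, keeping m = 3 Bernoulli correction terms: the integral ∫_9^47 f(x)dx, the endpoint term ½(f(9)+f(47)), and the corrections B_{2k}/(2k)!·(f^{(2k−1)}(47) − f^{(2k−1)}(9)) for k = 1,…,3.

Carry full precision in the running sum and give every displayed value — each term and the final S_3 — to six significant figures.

S_3 ≈ 0.00667508

∫_9^47 1/x^3 dx evaluates to 0.00594649.
Endpoint term: (f(9) + f(47))/2 = (0.00137174 + 9.63178e-06)/2 = 0.000690687.
Integral + boundary = 0.00663718.
k=1: B_{2}/(2)! × [f^{(1)}(47) − f^{(1)}(9)] = 1/12 × (-6.14794e-07 − (-0.000457247)) = 3.80527e-05.
After k=1: 0.00667523.
k=2: B_{4}/(4)! × [f^{(3)}(47) − f^{(3)}(9)] = −1/720 × (-5.56627e-09 − (-0.000112901)) = -1.56799e-07.
After k=2: 0.00667508.
k=3: B_{6}/(6)! × [f^{(5)}(47) − f^{(5)}(9)] = 1/30240 × (-1.05832e-10 − (-5.85410e-05)) = 1.93588e-09.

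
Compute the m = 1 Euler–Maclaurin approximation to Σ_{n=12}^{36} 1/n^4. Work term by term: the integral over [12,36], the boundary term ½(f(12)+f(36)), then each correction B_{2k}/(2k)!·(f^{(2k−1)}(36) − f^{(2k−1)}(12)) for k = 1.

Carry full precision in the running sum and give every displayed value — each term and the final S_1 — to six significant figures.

S_1 ≈ 0.000211501

∫_12^36 1/x^4 dx evaluates to 0.000185757.
½[f(12) + f(36)] = ½[4.82253e-05 + 5.95374e-07] = 2.44103e-05.
Running total after boundary: 0.000210167.
Order-1 term: 1/12 · (-6.61527e-08 − (-1.60751e-05)) = 1.33408e-06.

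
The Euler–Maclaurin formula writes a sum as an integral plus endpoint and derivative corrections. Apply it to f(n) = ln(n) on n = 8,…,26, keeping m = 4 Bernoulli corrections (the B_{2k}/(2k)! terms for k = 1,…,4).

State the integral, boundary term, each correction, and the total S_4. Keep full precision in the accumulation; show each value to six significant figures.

S_4 ≈ 52.7365

∫_8^26 ln(x) dx evaluates to 50.0750.
Endpoint term: (f(8) + f(26))/2 = (2.07944 + 3.25810)/2 = 2.66877.
Running total after boundary: 52.7437.
k=1: B_{2}/(2)! × [f^{(1)}(26) − f^{(1)}(8)] = 1/12 × (0.0384615 − 0.125000) = -0.00721154.
After k=1: 52.7365.
k=2: B_{4}/(4)! × [f^{(3)}(26) − f^{(3)}(8)] = −1/720 × (0.000113792 − 0.00390625) = 5.26730e-06.
After k=2: 52.7365.
k=3: B_{6}/(6)! × [f^{(5)}(26) − f^{(5)}(8)] = 1/30240 × (2.01997e-06 − 0.000732422) = -2.41535e-08.
After k=3: 52.7365.
k=4: B_{8}/(8)! × [f^{(7)}(26) − f^{(7)}(8)] = −1/1209600 × (8.96436e-08 − 0.000343323) = 2.83758e-10.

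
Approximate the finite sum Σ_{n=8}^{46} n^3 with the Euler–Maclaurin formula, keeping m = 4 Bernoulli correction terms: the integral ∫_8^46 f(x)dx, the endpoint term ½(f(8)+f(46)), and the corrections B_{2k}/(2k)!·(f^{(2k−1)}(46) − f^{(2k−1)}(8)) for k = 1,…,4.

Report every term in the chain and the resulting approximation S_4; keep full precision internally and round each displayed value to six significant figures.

The integral term ∫_8^46 x^3 dx = 1.11834e+06.
½[f(8) + f(46)] = ½[512.000 + 97336.0] = 48924.0.
Running total after boundary: 1.16726e+06.
Order-1 term: 1/12 · (6348.00 − 192.000) = 513.000.
After k=1: 1.16778e+06.
Order-2 term: −1/720 · (6.00000 − 6.00000) = 0.00000.
After k=2: 1.16778e+06.
Order-3 term: 1/30240 · (0.00000 − 0.00000) = 0.00000.
After k=3: 1.16778e+06.
Order-4 term: −1/1209600 · (0.00000 − 0.00000) = 0.00000.

S_4 ≈ 1.16778e+06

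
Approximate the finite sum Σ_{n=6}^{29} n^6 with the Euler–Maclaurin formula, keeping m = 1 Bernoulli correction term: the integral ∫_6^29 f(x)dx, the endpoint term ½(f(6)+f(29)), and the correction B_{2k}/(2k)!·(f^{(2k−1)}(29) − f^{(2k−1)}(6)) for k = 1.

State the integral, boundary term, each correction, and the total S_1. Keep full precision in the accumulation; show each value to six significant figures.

∫_6^29 x^6 dx evaluates to 2.46423e+09.
Endpoint term: (f(6) + f(29))/2 = (46656.0 + 5.94823e+08)/2 = 2.97435e+08.
Integral + boundary = 2.76166e+09.
k=1: B_{2}/(2)! × [f^{(1)}(29) − f^{(1)}(6)] = 1/12 × (1.23067e+08 − 46656.0) = 1.02517e+07.

S_1 ≈ 2.77191e+09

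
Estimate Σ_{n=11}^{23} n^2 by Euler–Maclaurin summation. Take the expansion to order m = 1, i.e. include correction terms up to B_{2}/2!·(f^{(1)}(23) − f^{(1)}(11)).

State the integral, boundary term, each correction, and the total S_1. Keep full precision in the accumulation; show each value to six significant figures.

S_1 ≈ 3939.00

The integral term ∫_11^23 x^2 dx = 3612.00.
Endpoint term: (f(11) + f(23))/2 = (121.000 + 529.000)/2 = 325.000.
Running total after boundary: 3937.00.
Order-1 term: 1/12 · (46.0000 − 22.0000) = 2.00000.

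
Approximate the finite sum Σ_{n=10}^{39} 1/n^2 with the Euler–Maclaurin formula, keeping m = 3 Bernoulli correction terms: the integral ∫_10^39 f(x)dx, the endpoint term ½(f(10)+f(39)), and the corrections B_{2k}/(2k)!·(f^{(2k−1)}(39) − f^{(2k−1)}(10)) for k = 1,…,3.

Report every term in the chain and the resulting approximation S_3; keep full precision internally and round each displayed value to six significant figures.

S_3 ≈ 0.0798512

∫_10^39 1/x^2 dx evaluates to 0.0743590.
½[f(10) + f(39)] = ½[0.0100000 + 0.000657462] = 0.00532873.
So far: 0.0796877.
Order-1 term: 1/12 · (-3.37160e-05 − (-0.00200000)) = 0.000163857.
Partial sum through k=1: 0.0798516.
Order-2 term: −1/720 · (-2.66004e-07 − (-0.000240000)) = -3.32964e-07.
Partial sum through k=2: 0.0798512.
Order-3 term: 1/30240 · (-5.24663e-09 − (-7.20000e-05)) = 2.38078e-09.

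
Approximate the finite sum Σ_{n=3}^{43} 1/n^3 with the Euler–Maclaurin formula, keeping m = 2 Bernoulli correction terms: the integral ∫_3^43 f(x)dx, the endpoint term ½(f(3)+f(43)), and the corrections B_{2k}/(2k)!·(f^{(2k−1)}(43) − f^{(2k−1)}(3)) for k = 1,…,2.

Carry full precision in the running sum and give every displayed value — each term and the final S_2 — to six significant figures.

The integral term ∫_3^43 1/x^3 dx = 0.0552851.
½[f(3) + f(43)] = ½[0.0370370 + 1.25775e-05] = 0.0185248.
Integral + boundary = 0.0738099.
Correction k=1: B_{2}/2! · (f^{(1)}(43) − f^{(1)}(3)) = 1/12 · (-8.77501e-07 − (-0.0370370)) = 0.00308635.
After k=1: 0.0768963.
Correction k=2: B_{4}/4! · (f^{(3)}(43) − f^{(3)}(3)) = −1/720 · (-9.49162e-09 − (-0.0823045)) = -0.000114312.

S_2 ≈ 0.0767820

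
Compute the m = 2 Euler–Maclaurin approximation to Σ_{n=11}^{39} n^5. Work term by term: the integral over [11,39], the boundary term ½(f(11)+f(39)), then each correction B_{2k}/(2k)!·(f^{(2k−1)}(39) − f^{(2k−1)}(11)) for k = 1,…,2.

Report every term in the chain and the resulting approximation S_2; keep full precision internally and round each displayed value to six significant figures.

S_2 ≈ 6.32312e+08

∫_11^39 x^5 dx evaluates to 5.86162e+08.
Endpoint term: (f(11) + f(39))/2 = (161051 + 9.02242e+07)/2 = 4.51926e+07.
So far: 6.31355e+08.
k=1: B_{2}/(2)! × [f^{(1)}(39) − f^{(1)}(11)] = 1/12 × (1.15672e+07 − 73205.0) = 957833.
After k=1: 6.32312e+08.
k=2: B_{4}/(4)! × [f^{(3)}(39) − f^{(3)}(11)] = −1/720 × (91260.0 − 7260.00) = -116.667.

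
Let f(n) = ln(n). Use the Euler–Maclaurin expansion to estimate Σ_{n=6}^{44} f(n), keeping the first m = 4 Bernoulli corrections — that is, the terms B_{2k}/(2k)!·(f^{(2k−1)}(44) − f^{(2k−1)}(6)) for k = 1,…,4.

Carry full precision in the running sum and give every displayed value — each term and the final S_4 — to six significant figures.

S_4 ≈ 120.530

Integral: ∫_6^44 ln(x) dx = 117.754.
Boundary: ½(f(6) + f(44)) = ½(1.79176 + 3.78419) = 2.78797.
Integral + boundary = 120.542.
Order-1 term: 1/12 · (0.0227273 − 0.166667) = -0.0119949.
Partial sum through k=1: 120.530.
Order-2 term: −1/720 · (2.34786e-05 − 0.00925926) = 1.28275e-05.
Partial sum through k=2: 120.530.
Order-3 term: 1/30240 · (1.45528e-07 − 0.00308642) = -1.02059e-07.
Partial sum through k=3: 120.530.
Order-4 term: −1/1209600 · (2.25509e-09 − 0.00257202) = 2.12633e-09.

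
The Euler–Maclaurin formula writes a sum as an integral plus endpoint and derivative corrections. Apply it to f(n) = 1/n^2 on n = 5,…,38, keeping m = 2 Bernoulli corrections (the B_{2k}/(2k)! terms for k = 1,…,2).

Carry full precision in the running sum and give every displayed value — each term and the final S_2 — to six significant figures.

Integral: ∫_5^38 1/x^2 dx = 0.173684.
Boundary: ½(f(5) + f(38)) = ½(0.0400000 + 0.000692521) = 0.0203463.
Running total after boundary: 0.194030.
Order-1 term: 1/12 · (-3.64485e-05 − (-0.0160000)) = 0.00133030.
After k=1: 0.195361.
Order-2 term: −1/720 · (-3.02896e-07 − (-0.00768000)) = -1.06662e-05.

S_2 ≈ 0.195350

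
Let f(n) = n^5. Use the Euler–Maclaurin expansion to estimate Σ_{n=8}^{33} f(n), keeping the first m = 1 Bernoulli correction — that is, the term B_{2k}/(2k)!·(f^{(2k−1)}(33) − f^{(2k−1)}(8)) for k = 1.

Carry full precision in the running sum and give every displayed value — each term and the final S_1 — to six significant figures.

Integral: ∫_8^33 x^5 dx = 2.15201e+08.
Boundary: ½(f(8) + f(33)) = ½(32768.0 + 3.91354e+07) = 1.95841e+07.
Integral + boundary = 2.34785e+08.
k=1: B_{2}/(2)! × [f^{(1)}(33) − f^{(1)}(8)] = 1/12 × (5.92960e+06 − 20480.0) = 492427.

S_1 ≈ 2.35277e+08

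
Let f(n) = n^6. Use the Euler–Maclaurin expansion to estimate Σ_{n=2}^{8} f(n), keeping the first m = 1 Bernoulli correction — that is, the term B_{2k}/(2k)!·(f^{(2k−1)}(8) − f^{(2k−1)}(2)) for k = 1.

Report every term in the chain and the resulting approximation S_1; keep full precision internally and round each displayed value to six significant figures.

S_1 ≈ 447047

Integral: ∫_2^8 x^6 dx = 299575.
½[f(2) + f(8)] = ½[64.0000 + 262144] = 131104.
So far: 430679.
Order-1 term: 1/12 · (196608 − 192.000) = 16368.0.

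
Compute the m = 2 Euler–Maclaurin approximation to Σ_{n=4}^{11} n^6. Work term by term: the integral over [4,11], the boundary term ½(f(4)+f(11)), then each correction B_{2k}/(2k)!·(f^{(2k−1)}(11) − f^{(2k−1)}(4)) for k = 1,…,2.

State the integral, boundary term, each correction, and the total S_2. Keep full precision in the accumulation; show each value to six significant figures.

S_2 ≈ 3.74917e+06

∫_4^11 x^6 dx evaluates to 2.78154e+06.
½[f(4) + f(11)] = ½[4096.00 + 1.77156e+06] = 887828.
So far: 3.66937e+06.
Order-1 term: 1/12 · (966306 − 6144.00) = 80013.5.
After k=1: 3.74938e+06.
Order-2 term: −1/720 · (159720 − 7680.00) = -211.167.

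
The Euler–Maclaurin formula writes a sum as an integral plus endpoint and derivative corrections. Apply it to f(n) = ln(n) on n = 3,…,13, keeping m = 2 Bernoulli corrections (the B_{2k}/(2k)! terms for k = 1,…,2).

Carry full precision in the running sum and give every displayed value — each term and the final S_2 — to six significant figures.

∫_3^13 ln(x) dx evaluates to 20.0485.
Endpoint term: (f(3) + f(13))/2 = (1.09861 + 2.56495)/2 = 1.83178.
So far: 21.8803.
k=1: B_{2}/(2)! × [f^{(1)}(13) − f^{(1)}(3)] = 1/12 × (0.0769231 − 0.333333) = -0.0213675.
After k=1: 21.8589.
k=2: B_{4}/(4)! × [f^{(3)}(13) − f^{(3)}(3)] = −1/720 × (0.000910332 − 0.0740741) = 0.000101616.

S_2 ≈ 21.8590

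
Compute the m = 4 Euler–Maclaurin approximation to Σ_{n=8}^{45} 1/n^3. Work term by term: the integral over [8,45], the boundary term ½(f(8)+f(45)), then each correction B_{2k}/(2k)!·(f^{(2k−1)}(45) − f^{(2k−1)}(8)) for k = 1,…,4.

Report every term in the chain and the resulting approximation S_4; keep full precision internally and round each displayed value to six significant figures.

S_4 ≈ 0.00860830

∫_8^45 1/x^3 dx evaluates to 0.00756559.
Endpoint term: (f(8) + f(45))/2 = (0.00195312 + 1.09739e-05)/2 = 0.000982049.
Integral + boundary = 0.00854764.
k=1: B_{2}/(2)! × [f^{(1)}(45) − f^{(1)}(8)] = 1/12 × (-7.31596e-07 − (-0.000732422)) = 6.09742e-05.
Running total after k=1: 0.00860861.
k=2: B_{4}/(4)! × [f^{(3)}(45) − f^{(3)}(8)] = −1/720 × (-7.22564e-09 − (-0.000228882)) = -3.17881e-07.
Running total after k=2: 0.00860829.
k=3: B_{6}/(6)! × [f^{(5)}(45) − f^{(5)}(8)] = 1/30240 × (-1.49865e-10 − (-0.000150204)) = 4.96705e-09.
Running total after k=3: 0.00860830.
k=4: B_{8}/(8)! × [f^{(7)}(45) − f^{(7)}(8)] = −1/1209600 × (-5.32854e-12 − (-0.000168979)) = -1.39698e-10.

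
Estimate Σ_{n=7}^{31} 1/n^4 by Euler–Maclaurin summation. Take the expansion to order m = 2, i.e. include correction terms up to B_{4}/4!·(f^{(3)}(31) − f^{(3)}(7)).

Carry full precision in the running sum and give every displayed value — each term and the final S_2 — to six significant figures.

∫_7^31 1/x^4 dx evaluates to 0.000960628.
Endpoint term: (f(7) + f(31))/2 = (0.000416493 + 1.08281e-06)/2 = 0.000208788.
Running total after boundary: 0.00116942.
Order-1 term: 1/12 · (-1.39718e-07 − (-0.000237996)) = 1.98214e-05.
After k=1: 0.00118924.
Order-2 term: −1/720 · (-4.36164e-09 − (-0.000145712)) = -2.02372e-07.

S_2 ≈ 0.00118904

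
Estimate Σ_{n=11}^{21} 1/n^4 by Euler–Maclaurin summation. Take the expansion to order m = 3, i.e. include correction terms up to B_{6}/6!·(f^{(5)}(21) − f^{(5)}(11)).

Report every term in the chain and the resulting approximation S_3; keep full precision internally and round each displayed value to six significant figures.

∫_11^21 1/x^4 dx evaluates to 0.000214445.
Endpoint term: (f(11) + f(21))/2 = (6.83013e-05 + 5.14189e-06)/2 = 3.67216e-05.
Integral + boundary = 0.000251167.
k=1: B_{2}/(2)! × [f^{(1)}(21) − f^{(1)}(11)] = 1/12 × (-9.79408e-07 − (-2.48369e-05)) = 1.98812e-06.
After k=1: 0.000253155.
k=2: B_{4}/(4)! × [f^{(3)}(21) − f^{(3)}(11)] = −1/720 × (-6.66264e-08 − (-6.15790e-06)) = -8.46010e-09.
After k=2: 0.000253146.
k=3: B_{6}/(6)! × [f^{(5)}(21) − f^{(5)}(11)] = 1/30240 × (-8.46049e-09 − (-2.84994e-06)) = 9.39641e-11.

S_3 ≈ 0.000253146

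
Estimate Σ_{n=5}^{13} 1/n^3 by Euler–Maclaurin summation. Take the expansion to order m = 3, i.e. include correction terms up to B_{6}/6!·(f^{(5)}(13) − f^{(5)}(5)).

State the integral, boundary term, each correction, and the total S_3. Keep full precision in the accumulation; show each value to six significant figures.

S_3 ≈ 0.0216551

Integral: ∫_5^13 1/x^3 dx = 0.0170414.
½[f(5) + f(13)] = ½[0.00800000 + 0.000455166] = 0.00422758.
Integral + boundary = 0.0212690.
Order-1 term: 1/12 · (-0.000105038 − (-0.00480000)) = 0.000391247.
Running total after k=1: 0.0216602.
Order-2 term: −1/720 · (-1.24306e-05 − (-0.00384000)) = -5.31607e-06.
Running total after k=2: 0.0216549.
Order-3 term: 1/30240 · (-3.08925e-06 − (-0.00645120)) = 2.13231e-07.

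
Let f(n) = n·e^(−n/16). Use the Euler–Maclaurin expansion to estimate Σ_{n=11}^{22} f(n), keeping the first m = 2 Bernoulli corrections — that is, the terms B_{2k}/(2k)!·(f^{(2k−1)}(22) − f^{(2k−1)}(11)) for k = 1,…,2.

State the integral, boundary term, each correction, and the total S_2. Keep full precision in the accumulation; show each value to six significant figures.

Integral: ∫_11^22 x·e^(−x/16) dx = 63.4968.
½[f(11) + f(22)] = ½[5.53115 + 5.56247] = 5.54681.
Integral + boundary = 69.0436.
k=1: B_{2}/(2)! × [f^{(1)}(22) − f^{(1)}(11)] = 1/12 × (-0.0948148 − 0.157135) = -0.0209958.
Running total after k=1: 69.0226.
k=2: B_{4}/(4)! × [f^{(3)}(22) − f^{(3)}(11)] = −1/720 × (0.00160494 − 0.00454218) = 4.07950e-06.

S_2 ≈ 69.0226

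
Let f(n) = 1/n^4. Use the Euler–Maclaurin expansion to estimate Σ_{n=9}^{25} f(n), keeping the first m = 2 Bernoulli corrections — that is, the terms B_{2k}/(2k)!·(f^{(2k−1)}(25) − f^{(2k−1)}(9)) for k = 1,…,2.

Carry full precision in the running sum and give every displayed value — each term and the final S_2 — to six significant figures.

The integral term ∫_9^25 1/x^4 dx = 0.000435914.
Boundary: ½(f(9) + f(25)) = ½(0.000152416 + 2.56000e-06) = 7.74879e-05.
So far: 0.000513402.
Order-1 term: 1/12 · (-4.09600e-07 − (-6.77404e-05)) = 5.61090e-06.
After k=1: 0.000519013.
Order-2 term: −1/720 · (-1.96608e-08 − (-2.50890e-05)) = -3.48186e-08.

S_2 ≈ 0.000518978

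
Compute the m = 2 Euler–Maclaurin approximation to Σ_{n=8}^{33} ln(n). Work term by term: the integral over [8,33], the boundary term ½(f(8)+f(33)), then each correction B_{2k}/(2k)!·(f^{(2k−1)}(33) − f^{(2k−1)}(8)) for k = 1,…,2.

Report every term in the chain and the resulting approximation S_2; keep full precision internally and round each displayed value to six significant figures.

S_2 ≈ 76.5293

The integral term ∫_8^33 ln(x) dx = 73.7492.
½[f(8) + f(33)] = ½[2.07944 + 3.49651] = 2.78797.
Running total after boundary: 76.5372.
Order-1 term: 1/12 · (0.0303030 − 0.125000) = -0.00789141.
Partial sum through k=1: 76.5293.
Order-2 term: −1/720 · (5.56529e-05 − 0.00390625) = 5.34805e-06.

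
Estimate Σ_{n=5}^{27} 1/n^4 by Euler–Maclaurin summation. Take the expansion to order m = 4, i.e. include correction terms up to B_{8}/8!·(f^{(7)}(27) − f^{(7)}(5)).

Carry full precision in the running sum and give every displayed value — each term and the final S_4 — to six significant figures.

S_4 ≈ 0.00355529

∫_5^27 1/x^4 dx evaluates to 0.00264973.
½[f(5) + f(27)] = ½[0.00160000 + 1.88168e-06] = 0.000800941.
Integral + boundary = 0.00345067.
Correction k=1: B_{2}/2! · (f^{(1)}(27) − f^{(1)}(5)) = 1/12 · (-2.78767e-07 − (-0.00128000)) = 0.000106643.
Partial sum through k=1: 0.00355732.
Correction k=2: B_{4}/4! · (f^{(3)}(27) − f^{(3)}(5)) = −1/720 · (-1.14719e-08 − (-0.00153600)) = -2.13332e-06.
Partial sum through k=2: 0.00355518.
Correction k=3: B_{6}/6! · (f^{(5)}(27) − f^{(5)}(5)) = 1/30240 · (-8.81242e-10 − (-0.00344064)) = 1.13778e-07.
Partial sum through k=3: 0.00355530.
Correction k=4: B_{8}/8! · (f^{(7)}(27) − f^{(7)}(5)) = −1/1209600 · (-1.08795e-10 − (-0.0123863)) = -1.02400e-08.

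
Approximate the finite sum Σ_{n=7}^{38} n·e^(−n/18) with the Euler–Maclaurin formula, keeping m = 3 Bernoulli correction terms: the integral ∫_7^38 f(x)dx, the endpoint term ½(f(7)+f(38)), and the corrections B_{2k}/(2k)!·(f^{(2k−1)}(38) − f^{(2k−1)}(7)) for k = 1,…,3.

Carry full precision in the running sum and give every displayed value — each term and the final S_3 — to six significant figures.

S_3 ≈ 187.570

Integral: ∫_7^38 x·e^(−x/18) dx = 182.942.
Endpoint term: (f(7) + f(38))/2 = (4.74467 + 4.60193)/2 = 4.67330.
So far: 187.615.
Correction k=1: B_{2}/2! · (f^{(1)}(38) − f^{(1)}(7)) = 1/12 · (-0.134559 − 0.414217) = -0.0457314.
Running total after k=1: 187.570.
Correction k=2: B_{4}/4! · (f^{(3)}(38) − f^{(3)}(7)) = −1/720 · (0.000332245 − 0.00546246) = 7.12529e-06.
Running total after k=2: 187.570.
Correction k=3: B_{6}/6! · (f^{(5)}(38) − f^{(5)}(7)) = 1/30240 · (3.33271e-06 − 2.97730e-05) = -8.74350e-10.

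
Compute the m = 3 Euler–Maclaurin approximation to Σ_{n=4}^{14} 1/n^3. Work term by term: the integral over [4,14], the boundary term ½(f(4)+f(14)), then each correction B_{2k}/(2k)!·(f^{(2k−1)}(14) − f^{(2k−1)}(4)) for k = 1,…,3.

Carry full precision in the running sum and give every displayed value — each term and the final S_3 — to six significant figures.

S_3 ≈ 0.0376447

Integral: ∫_4^14 1/x^3 dx = 0.0286990.
½[f(4) + f(14)] = ½[0.0156250 + 0.000364431] = 0.00799472.
So far: 0.0366937.
Correction k=1: B_{2}/2! · (f^{(1)}(14) − f^{(1)}(4)) = 1/12 · (-7.80925e-05 − (-0.0117188)) = 0.000970055.
Running total after k=1: 0.0376638.
Correction k=2: B_{4}/4! · (f^{(3)}(14) − f^{(3)}(4)) = −1/720 · (-7.96862e-06 − (-0.0146484)) = -2.03340e-05.
Running total after k=2: 0.0376434.
Correction k=3: B_{6}/6! · (f^{(5)}(14) − f^{(5)}(4)) = 1/30240 · (-1.70756e-06 − (-0.0384521)) = 1.27151e-06.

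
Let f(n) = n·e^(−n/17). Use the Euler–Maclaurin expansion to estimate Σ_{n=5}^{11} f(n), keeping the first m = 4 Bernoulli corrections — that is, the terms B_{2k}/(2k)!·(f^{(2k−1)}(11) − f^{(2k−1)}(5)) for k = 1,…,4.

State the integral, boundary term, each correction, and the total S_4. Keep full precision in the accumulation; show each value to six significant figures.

Integral: ∫_5^11 x·e^(−x/17) dx = 29.4749.
Endpoint term: (f(5) + f(11))/2 = (3.72594 + 5.75942)/2 = 4.74268.
So far: 34.2176.
Correction k=1: B_{2}/2! · (f^{(1)}(11) − f^{(1)}(5)) = 1/12 · (0.184794 − 0.526016) = -0.0284351.
Running total after k=1: 34.1891.
Correction k=2: B_{4}/4! · (f^{(3)}(11) − f^{(3)}(5)) = −1/720 · (0.00426284 − 0.00697714) = 3.76986e-06.
Running total after k=2: 34.1891.
Correction k=3: B_{6}/6! · (f^{(5)}(11) − f^{(5)}(5)) = 1/30240 · (2.72881e-05 − 4.19867e-05) = -4.86065e-10.
Running total after k=3: 34.1891.
Correction k=4: B_{8}/8! · (f^{(7)}(11) − f^{(7)}(5)) = −1/1209600 · (1.37806e-07 − 2.07028e-07) = 5.72273e-14.

S_4 ≈ 34.1891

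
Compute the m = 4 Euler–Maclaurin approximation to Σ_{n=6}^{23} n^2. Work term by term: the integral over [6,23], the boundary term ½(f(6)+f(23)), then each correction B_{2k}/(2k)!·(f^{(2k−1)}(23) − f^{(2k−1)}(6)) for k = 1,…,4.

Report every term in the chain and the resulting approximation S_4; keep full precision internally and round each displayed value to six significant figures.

∫_6^23 x^2 dx evaluates to 3983.67.
Endpoint term: (f(6) + f(23))/2 = (36.0000 + 529.000)/2 = 282.500.
Integral + boundary = 4266.17.
Order-1 term: 1/12 · (46.0000 − 12.0000) = 2.83333.
Partial sum through k=1: 4269.00.
Order-2 term: −1/720 · (0.00000 − 0.00000) = 0.00000.
Partial sum through k=2: 4269.00.
Order-3 term: 1/30240 · (0.00000 − 0.00000) = 0.00000.
Partial sum through k=3: 4269.00.
Order-4 term: −1/1209600 · (0.00000 − 0.00000) = 0.00000.

S_4 ≈ 4269.00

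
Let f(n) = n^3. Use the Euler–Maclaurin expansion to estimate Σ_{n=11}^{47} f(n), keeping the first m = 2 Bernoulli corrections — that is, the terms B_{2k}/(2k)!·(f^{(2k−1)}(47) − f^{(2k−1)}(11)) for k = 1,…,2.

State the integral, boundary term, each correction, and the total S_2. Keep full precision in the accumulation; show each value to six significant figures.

Integral: ∫_11^47 x^3 dx = 1.21626e+06.
Endpoint term: (f(11) + f(47))/2 = (1331.00 + 103823)/2 = 52577.0.
Running total after boundary: 1.26884e+06.
Correction k=1: B_{2}/2! · (f^{(1)}(47) − f^{(1)}(11)) = 1/12 · (6627.00 − 363.000) = 522.000.
Running total after k=1: 1.26936e+06.
Correction k=2: B_{4}/4! · (f^{(3)}(47) − f^{(3)}(11)) = −1/720 · (6.00000 − 6.00000) = 0.00000.

S_2 ≈ 1.26936e+06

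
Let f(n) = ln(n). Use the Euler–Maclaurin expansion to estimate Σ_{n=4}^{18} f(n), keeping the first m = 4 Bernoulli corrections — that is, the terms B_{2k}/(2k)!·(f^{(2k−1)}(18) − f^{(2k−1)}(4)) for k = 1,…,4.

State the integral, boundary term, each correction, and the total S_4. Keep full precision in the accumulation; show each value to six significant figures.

Integral: ∫_4^18 ln(x) dx = 32.4815.
Boundary: ½(f(4) + f(18)) = ½(1.38629 + 2.89037) = 2.13833.
Running total after boundary: 34.6198.
k=1: B_{2}/(2)! × [f^{(1)}(18) − f^{(1)}(4)] = 1/12 × (0.0555556 − 0.250000) = -0.0162037.
After k=1: 34.6036.
k=2: B_{4}/(4)! × [f^{(3)}(18) − f^{(3)}(4)] = −1/720 × (0.000342936 − 0.0312500) = 4.29265e-05.
After k=2: 34.6037.
k=3: B_{6}/(6)! × [f^{(5)}(18) − f^{(5)}(4)] = 1/30240 × (1.27013e-05 − 0.0234375) = -7.74630e-07.
After k=3: 34.6037.
k=4: B_{8}/(8)! × [f^{(7)}(18) − f^{(7)}(4)] = −1/1209600 × (1.17605e-06 − 0.0439453) = 3.63295e-08.

S_4 ≈ 34.6037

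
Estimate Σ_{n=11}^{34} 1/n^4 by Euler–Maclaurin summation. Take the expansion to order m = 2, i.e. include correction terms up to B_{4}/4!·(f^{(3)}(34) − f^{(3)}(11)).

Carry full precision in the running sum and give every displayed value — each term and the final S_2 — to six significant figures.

S_2 ≈ 0.000278536

The integral term ∫_11^34 1/x^4 dx = 0.000241957.
Endpoint term: (f(11) + f(34))/2 = (6.83013e-05 + 7.48315e-07)/2 = 3.45248e-05.
Integral + boundary = 0.000276482.
Order-1 term: 1/12 · (-8.80370e-08 − (-2.48369e-05)) = 2.06240e-06.
Partial sum through k=1: 0.000278545.
Order-2 term: −1/720 · (-2.28470e-09 − (-6.15790e-06)) = -8.54946e-09.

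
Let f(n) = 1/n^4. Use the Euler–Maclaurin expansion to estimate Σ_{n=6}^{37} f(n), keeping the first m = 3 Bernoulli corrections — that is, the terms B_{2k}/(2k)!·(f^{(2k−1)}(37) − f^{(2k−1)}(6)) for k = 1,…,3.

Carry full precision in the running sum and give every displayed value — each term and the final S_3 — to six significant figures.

The integral term ∫_6^37 1/x^4 dx = 0.00153663.
½[f(6) + f(37)] = ½[0.000771605 + 5.33572e-07] = 0.000386069.
Running total after boundary: 0.00192270.
Correction k=1: B_{2}/2! · (f^{(1)}(37) − f^{(1)}(6)) = 1/12 · (-5.76835e-08 − (-0.000514403)) = 4.28621e-05.
Running total after k=1: 0.00196556.
Correction k=2: B_{4}/4! · (f^{(3)}(37) − f^{(3)}(6)) = −1/720 · (-1.26406e-09 − (-0.000428669)) = -5.95372e-07.
Running total after k=2: 0.00196497.
Correction k=3: B_{6}/6! · (f^{(5)}(37) − f^{(5)}(6)) = 1/30240 · (-5.17075e-11 − (-0.000666819)) = 2.20509e-08.

S_3 ≈ 0.00196499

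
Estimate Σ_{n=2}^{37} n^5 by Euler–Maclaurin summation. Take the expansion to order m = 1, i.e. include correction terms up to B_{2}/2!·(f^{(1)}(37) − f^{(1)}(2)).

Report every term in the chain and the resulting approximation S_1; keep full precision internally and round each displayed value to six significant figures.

Integral: ∫_2^37 x^5 dx = 4.27621e+08.
Endpoint term: (f(2) + f(37))/2 = (32.0000 + 6.93440e+07)/2 = 3.46720e+07.
Running total after boundary: 4.62293e+08.
k=1: B_{2}/(2)! × [f^{(1)}(37) − f^{(1)}(2)] = 1/12 × (9.37080e+06 − 80.0000) = 780894.

S_1 ≈ 4.63074e+08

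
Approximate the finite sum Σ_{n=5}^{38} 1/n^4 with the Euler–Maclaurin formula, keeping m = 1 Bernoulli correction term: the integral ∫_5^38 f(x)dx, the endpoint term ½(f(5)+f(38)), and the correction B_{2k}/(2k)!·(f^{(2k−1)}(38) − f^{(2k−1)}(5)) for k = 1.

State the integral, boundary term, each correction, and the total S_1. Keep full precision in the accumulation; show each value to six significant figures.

The integral term ∫_5^38 1/x^4 dx = 0.00266059.
Boundary: ½(f(5) + f(38)) = ½(0.00160000 + 4.79585e-07) = 0.000800240.
So far: 0.00346083.
Correction k=1: B_{2}/2! · (f^{(1)}(38) − f^{(1)}(5)) = 1/12 · (-5.04826e-08 − (-0.00128000)) = 0.000106662.

S_1 ≈ 0.00356749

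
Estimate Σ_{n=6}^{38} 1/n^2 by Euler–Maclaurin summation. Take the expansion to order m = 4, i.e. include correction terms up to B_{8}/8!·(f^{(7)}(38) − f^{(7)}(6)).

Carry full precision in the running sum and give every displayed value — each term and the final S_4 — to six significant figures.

The integral term ∫_6^38 1/x^2 dx = 0.140351.
½[f(6) + f(38)] = ½[0.0277778 + 0.000692521] = 0.0142351.
Integral + boundary = 0.154586.
k=1: B_{2}/(2)! × [f^{(1)}(38) − f^{(1)}(6)] = 1/12 × (-3.64485e-05 − (-0.00925926)) = 0.000768568.
Partial sum through k=1: 0.155355.
k=2: B_{4}/(4)! × [f^{(3)}(38) − f^{(3)}(6)] = −1/720 × (-3.02896e-07 − (-0.00308642)) = -4.28627e-06.
Partial sum through k=2: 0.155350.
k=3: B_{6}/(6)! × [f^{(5)}(38) − f^{(5)}(6)] = 1/30240 × (-6.29285e-09 − (-0.00257202)) = 8.50532e-08.
Partial sum through k=3: 0.155350.
k=4: B_{8}/(8)! × [f^{(7)}(38) − f^{(7)}(6)] = −1/1209600 × (-2.44044e-10 − (-0.00400091)) = -3.30763e-09.

S_4 ≈ 0.155350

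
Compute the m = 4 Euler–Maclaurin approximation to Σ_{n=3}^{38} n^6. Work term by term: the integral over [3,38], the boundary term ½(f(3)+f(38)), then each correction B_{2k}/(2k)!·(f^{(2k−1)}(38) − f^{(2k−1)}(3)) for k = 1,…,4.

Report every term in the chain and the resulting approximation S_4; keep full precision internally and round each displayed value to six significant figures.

∫_3^38 x^6 dx evaluates to 1.63451e+10.
Endpoint term: (f(3) + f(38))/2 = (729.000 + 3.01094e+09)/2 = 1.50547e+09.
Integral + boundary = 1.78506e+10.
k=1: B_{2}/(2)! × [f^{(1)}(38) − f^{(1)}(3)] = 1/12 × (4.75411e+08 − 1458.00) = 3.96175e+07.
Running total after k=1: 1.78902e+10.
k=2: B_{4}/(4)! × [f^{(3)}(38) − f^{(3)}(3)] = −1/720 × (6.58464e+06 − 3240.00) = -9140.83.
Running total after k=2: 1.78902e+10.
k=3: B_{6}/(6)! × [f^{(5)}(38) − f^{(5)}(3)] = 1/30240 × (27360.0 − 2160.00) = 0.833333.
Running total after k=3: 1.78902e+10.
k=4: B_{8}/(8)! × [f^{(7)}(38) − f^{(7)}(3)] = −1/1209600 × (0.00000 − 0.00000) = 0.00000.

S_4 ≈ 1.78902e+10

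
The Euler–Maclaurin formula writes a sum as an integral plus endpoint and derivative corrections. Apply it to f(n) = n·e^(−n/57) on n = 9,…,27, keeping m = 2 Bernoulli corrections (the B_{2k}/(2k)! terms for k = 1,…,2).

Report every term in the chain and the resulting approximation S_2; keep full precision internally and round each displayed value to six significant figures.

Integral: ∫_9^27 x·e^(−x/57) dx = 231.015.
½[f(9) + f(27)] = ½[7.68546 + 16.8130] = 12.2492.
So far: 243.264.
Order-1 term: 1/12 · (0.327739 − 0.719107) = -0.0326140.
Running total after k=1: 243.232.
Order-2 term: −1/720 · (0.000484194 − 0.000746995) = 3.65001e-07.

S_2 ≈ 243.232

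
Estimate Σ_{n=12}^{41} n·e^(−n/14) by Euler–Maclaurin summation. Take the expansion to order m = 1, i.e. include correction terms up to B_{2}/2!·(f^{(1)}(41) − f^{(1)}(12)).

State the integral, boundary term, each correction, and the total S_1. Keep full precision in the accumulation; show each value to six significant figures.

S_1 ≈ 116.926

Integral: ∫_12^41 x·e^(−x/14) dx = 113.297.
½[f(12) + f(41)] = ½[5.09247 + 2.19241] = 3.64244.
Integral + boundary = 116.940.
Order-1 term: 1/12 · (-0.103127 − 0.0606247) = -0.0136460.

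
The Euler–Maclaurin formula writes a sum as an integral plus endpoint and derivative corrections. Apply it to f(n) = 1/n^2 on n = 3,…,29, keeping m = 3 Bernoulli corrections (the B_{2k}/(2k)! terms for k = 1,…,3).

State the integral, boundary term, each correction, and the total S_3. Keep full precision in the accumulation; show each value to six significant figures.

S_3 ≈ 0.361040

Integral: ∫_3^29 1/x^2 dx = 0.298851.
½[f(3) + f(29)] = ½[0.111111 + 0.00118906] = 0.0561501.
Integral + boundary = 0.355001.
Order-1 term: 1/12 · (-8.20042e-05 − (-0.0740741)) = 0.00616601.
Running total after k=1: 0.361167.
Order-2 term: −1/720 · (-1.17010e-06 − (-0.0987654)) = -0.000137173.
Running total after k=2: 0.361029.
Order-3 term: 1/30240 · (-4.17394e-08 − (-0.329218)) = 1.08868e-05.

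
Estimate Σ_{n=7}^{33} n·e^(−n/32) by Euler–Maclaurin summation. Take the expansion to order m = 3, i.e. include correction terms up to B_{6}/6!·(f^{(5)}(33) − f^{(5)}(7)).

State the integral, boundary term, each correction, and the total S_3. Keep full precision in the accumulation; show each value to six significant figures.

Integral: ∫_7^33 x·e^(−x/32) dx = 261.149.
½[f(7) + f(33)] = ½[5.62466 + 11.7665] = 8.69559.
So far: 269.845.
Order-1 term: 1/12 · (-0.0111425 − 0.627752) = -0.0532412.
Running total after k=1: 269.792.
Order-2 term: −1/720 · (0.000685527 − 0.00218242) = 2.07902e-06.
Running total after k=2: 269.792.
Order-3 term: 1/30240 · (1.34955e-06 − 3.66387e-06) = -7.65318e-11.

S_3 ≈ 269.792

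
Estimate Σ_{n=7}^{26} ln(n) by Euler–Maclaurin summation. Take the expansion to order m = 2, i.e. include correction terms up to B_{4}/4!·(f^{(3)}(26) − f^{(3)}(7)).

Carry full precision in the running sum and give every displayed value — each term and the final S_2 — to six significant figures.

Integral: ∫_7^26 ln(x) dx = 52.0891.
Endpoint term: (f(7) + f(26))/2 = (1.94591 + 3.25810)/2 = 2.60200.
So far: 54.6911.
Correction k=1: B_{2}/2! · (f^{(1)}(26) − f^{(1)}(7)) = 1/12 · (0.0384615 − 0.142857) = -0.00869963.
After k=1: 54.6824.
Correction k=2: B_{4}/4! · (f^{(3)}(26) − f^{(3)}(7)) = −1/720 · (0.000113792 − 0.00583090) = 7.94043e-06.

S_2 ≈ 54.6825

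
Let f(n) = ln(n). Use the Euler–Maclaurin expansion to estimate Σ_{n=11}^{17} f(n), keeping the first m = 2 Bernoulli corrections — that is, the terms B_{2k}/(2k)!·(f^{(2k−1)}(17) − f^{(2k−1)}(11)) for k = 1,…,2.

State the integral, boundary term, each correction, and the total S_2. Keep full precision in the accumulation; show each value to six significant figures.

The integral term ∫_11^17 ln(x) dx = 15.7878.
Endpoint term: (f(11) + f(17))/2 = (2.39790 + 2.83321)/2 = 2.61555.
Running total after boundary: 18.4033.
k=1: B_{2}/(2)! × [f^{(1)}(17) − f^{(1)}(11)] = 1/12 × (0.0588235 − 0.0909091) = -0.00267380.
Partial sum through k=1: 18.4007.
k=2: B_{4}/(4)! × [f^{(3)}(17) − f^{(3)}(11)] = −1/720 × (0.000407083 − 0.00150263) = 1.52159e-06.

S_2 ≈ 18.4007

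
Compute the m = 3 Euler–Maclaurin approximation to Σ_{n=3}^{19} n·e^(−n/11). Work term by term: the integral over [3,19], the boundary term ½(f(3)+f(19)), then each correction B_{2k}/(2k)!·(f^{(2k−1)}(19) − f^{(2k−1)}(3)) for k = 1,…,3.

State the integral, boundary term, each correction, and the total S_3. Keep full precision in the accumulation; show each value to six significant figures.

The integral term ∫_3^19 x·e^(−x/11) dx = 58.5766.
½[f(3) + f(19)] = ½[2.28390 + 3.37760] = 2.83075.
Running total after boundary: 61.4074.
Correction k=1: B_{2}/2! · (f^{(1)}(19) − f^{(1)}(3)) = 1/12 · (-0.129286 − 0.553673) = -0.0569133.
Running total after k=1: 61.3505.
Correction k=2: B_{4}/4! · (f^{(3)}(19) − f^{(3)}(3)) = −1/720 · (0.00186984 − 0.0171593) = 2.12353e-05.
Running total after k=2: 61.3505.
Correction k=3: B_{6}/6! · (f^{(5)}(19) − f^{(5)}(3)) = 1/30240 · (3.97369e-05 − 0.000245808) = -6.81452e-09.

S_3 ≈ 61.3505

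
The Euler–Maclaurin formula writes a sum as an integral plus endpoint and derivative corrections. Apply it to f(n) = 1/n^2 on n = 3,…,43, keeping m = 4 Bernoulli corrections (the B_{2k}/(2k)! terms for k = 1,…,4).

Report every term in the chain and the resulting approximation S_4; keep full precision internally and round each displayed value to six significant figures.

The integral term ∫_3^43 1/x^2 dx = 0.310078.
½[f(3) + f(43)] = ½[0.111111 + 0.000540833] = 0.0558260.
Running total after boundary: 0.365903.
Correction k=1: B_{2}/2! · (f^{(1)}(43) − f^{(1)}(3)) = 1/12 · (-2.51550e-05 − (-0.0740741)) = 0.00617074.
Partial sum through k=1: 0.372074.
Correction k=2: B_{4}/4! · (f^{(3)}(43) − f^{(3)}(3)) = −1/720 · (-1.63256e-07 − (-0.0987654)) = -0.000137174.
Partial sum through k=2: 0.371937.
Correction k=3: B_{6}/6! · (f^{(5)}(43) − f^{(5)}(3)) = 1/30240 · (-2.64883e-09 − (-0.329218)) = 1.08868e-05.
Partial sum through k=3: 0.371948.
Correction k=4: B_{8}/8! · (f^{(7)}(43) − f^{(7)}(3)) = −1/1209600 · (-8.02240e-11 − (-2.04847)) = -1.69351e-06.

S_4 ≈ 0.371946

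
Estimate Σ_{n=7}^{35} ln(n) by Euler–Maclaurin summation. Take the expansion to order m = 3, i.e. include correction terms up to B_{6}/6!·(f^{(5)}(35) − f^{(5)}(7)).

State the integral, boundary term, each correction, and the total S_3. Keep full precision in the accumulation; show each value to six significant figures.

Integral: ∫_7^35 ln(x) dx = 82.8158.
Endpoint term: (f(7) + f(35))/2 = (1.94591 + 3.55535)/2 = 2.75063.
Running total after boundary: 85.5664.
Order-1 term: 1/12 · (0.0285714 − 0.142857) = -0.00952381.
Running total after k=1: 85.5569.
Order-2 term: −1/720 · (4.66472e-05 − 0.00583090) = 8.03369e-06.
Running total after k=2: 85.5569.
Order-3 term: 1/30240 · (4.56952e-07 − 0.00142798) = -4.72063e-08.

S_3 ≈ 85.5569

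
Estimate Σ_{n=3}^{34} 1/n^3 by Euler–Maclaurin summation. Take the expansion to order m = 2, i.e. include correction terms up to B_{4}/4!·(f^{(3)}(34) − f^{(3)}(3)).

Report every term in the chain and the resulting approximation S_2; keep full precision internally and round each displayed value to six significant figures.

S_2 ≈ 0.0766262

Integral: ∫_3^34 1/x^3 dx = 0.0551230.
Boundary: ½(f(3) + f(34)) = ½(0.0370370 + 2.54427e-05) = 0.0185312.
Running total after boundary: 0.0736543.
Correction k=1: B_{2}/2! · (f^{(1)}(34) − f^{(1)}(3)) = 1/12 · (-2.24494e-06 − (-0.0370370)) = 0.00308623.
Running total after k=1: 0.0767405.
Correction k=2: B_{4}/4! · (f^{(3)}(34) − f^{(3)}(3)) = −1/720 · (-3.88399e-08 − (-0.0823045)) = -0.000114312.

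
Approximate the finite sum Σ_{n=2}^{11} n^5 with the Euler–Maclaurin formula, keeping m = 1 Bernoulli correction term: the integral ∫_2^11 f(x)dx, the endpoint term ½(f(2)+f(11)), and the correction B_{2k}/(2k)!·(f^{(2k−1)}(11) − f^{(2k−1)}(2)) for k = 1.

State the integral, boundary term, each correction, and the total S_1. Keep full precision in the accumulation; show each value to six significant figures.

∫_2^11 x^5 dx evaluates to 295250.
Boundary: ½(f(2) + f(11)) = ½(32.0000 + 161051) = 80541.5.
Running total after boundary: 375791.
k=1: B_{2}/(2)! × [f^{(1)}(11) − f^{(1)}(2)] = 1/12 × (73205.0 − 80.0000) = 6093.75.

S_1 ≈ 381885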